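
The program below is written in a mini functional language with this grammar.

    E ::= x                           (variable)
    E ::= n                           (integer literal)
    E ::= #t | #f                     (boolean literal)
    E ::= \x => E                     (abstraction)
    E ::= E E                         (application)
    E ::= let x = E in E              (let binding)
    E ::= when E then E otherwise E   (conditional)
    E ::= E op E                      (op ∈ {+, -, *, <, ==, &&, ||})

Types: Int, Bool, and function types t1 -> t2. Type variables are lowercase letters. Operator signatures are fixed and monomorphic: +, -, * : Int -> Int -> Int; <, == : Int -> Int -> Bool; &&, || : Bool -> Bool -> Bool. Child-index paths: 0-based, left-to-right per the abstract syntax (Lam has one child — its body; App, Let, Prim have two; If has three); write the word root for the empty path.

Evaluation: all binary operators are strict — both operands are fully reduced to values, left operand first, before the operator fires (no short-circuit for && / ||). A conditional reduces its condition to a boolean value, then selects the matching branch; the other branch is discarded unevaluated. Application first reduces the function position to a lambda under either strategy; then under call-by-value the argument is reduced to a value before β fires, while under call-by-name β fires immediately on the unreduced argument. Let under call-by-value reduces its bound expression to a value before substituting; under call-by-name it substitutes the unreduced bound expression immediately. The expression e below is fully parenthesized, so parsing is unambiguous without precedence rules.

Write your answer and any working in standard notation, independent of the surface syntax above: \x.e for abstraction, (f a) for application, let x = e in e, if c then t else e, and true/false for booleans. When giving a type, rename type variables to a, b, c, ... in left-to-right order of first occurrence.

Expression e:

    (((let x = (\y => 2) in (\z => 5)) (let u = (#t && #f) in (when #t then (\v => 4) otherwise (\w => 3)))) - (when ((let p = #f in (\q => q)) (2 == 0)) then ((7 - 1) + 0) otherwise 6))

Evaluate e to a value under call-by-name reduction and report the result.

Answer: -1

Trace:
step 0: (((let x = (\y.2) in (\z.5)) (let u = (true && false) in (if true then (\v.4) else (\w.3)))) - (if ((let p = false in (\q.q)) (2 == 0)) then ((7 - 1) + 0) else 6))
step 1: [let@0.0] (((\z.5) (let u = (true && false) in (if true then (\v.4) else (\w.3)))) - (if ((let p = false in (\q.q)) (2 == 0)) then ((7 - 1) + 0) else 6))
step 2: [beta@0] (5 - (if ((let p = false in (\q.q)) (2 == 0)) then ((7 - 1) + 0) else 6))
step 3: [let@1.0.0] (5 - (if ((\q.q) (2 == 0)) then ((7 - 1) + 0) else 6))
step 4: [beta@1.0] (5 - (if (2 == 0) then ((7 - 1) + 0) else 6))
step 5: [delta@1.0] (5 - (if false then ((7 - 1) + 0) else 6))
step 6: [if@1] (5 - 6)
step 7: [delta@root] -1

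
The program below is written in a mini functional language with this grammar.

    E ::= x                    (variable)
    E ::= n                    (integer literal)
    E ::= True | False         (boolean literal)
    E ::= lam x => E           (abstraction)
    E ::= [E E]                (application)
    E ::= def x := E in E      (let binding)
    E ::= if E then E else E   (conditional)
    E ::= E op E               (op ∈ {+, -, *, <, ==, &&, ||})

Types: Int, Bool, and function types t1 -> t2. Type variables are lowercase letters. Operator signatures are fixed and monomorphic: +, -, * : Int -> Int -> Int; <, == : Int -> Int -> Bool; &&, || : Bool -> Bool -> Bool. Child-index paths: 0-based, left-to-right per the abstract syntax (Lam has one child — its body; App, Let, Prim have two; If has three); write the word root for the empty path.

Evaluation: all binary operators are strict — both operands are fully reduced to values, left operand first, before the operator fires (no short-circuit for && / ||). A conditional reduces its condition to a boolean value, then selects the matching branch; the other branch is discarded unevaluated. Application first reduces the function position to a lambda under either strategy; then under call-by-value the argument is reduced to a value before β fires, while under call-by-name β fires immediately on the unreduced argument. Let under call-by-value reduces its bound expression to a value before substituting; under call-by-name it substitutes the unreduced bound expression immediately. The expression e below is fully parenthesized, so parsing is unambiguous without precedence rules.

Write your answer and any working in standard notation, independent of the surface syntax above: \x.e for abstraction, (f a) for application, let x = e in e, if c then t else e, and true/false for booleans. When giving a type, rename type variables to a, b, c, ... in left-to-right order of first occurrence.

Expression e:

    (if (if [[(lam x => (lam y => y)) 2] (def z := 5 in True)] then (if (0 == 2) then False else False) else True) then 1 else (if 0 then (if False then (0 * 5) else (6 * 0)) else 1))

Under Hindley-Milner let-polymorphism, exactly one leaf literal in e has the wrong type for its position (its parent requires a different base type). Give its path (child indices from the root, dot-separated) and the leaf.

Trace:
y : b
\y._ : b -> b
\x._ : a -> b -> b
  unify a -> b -> b ~ Int -> c
  unify a ~ Int
  unify b -> b ~ c
_ _ : b -> b
let z : Int
  unify b -> b ~ Bool -> d
  unify b ~ Bool
  unify Bool ~ d
_ _ : Bool
  unify Bool ~ Bool
  unify Int ~ Int
  unify Int ~ Int
  unify Bool ~ Bool
  unify Bool ~ Bool
  unify Bool ~ Bool
  unify Bool ~ Bool
  unify Int ~ Bool
  FAIL: mismatch Int ~ Bool

Answer: 2.0 : 0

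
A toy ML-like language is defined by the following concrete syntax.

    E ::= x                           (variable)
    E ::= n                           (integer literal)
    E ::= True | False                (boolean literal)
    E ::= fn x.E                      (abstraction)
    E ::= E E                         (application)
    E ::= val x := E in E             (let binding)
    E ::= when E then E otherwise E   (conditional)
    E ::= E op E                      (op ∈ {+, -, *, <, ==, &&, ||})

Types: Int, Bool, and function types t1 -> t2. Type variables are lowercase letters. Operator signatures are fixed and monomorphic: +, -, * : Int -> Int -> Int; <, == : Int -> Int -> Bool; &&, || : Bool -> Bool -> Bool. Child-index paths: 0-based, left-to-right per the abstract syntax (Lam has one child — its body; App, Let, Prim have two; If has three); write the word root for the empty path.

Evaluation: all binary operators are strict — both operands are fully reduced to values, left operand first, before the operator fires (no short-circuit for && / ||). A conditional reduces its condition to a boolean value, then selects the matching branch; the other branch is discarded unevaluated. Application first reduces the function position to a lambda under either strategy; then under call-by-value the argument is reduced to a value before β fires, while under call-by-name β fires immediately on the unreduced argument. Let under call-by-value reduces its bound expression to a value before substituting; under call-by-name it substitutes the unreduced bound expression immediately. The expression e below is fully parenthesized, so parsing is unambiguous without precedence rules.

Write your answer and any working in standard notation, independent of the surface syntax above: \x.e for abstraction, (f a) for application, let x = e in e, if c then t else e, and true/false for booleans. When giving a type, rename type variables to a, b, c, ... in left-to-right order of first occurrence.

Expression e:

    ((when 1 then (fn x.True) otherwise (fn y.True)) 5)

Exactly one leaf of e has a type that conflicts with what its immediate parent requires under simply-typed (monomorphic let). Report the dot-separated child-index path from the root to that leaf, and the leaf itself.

Derivation:
  unify Int ~ Bool
  FAIL: mismatch Int ~ Bool

Answer: 0.0 : 1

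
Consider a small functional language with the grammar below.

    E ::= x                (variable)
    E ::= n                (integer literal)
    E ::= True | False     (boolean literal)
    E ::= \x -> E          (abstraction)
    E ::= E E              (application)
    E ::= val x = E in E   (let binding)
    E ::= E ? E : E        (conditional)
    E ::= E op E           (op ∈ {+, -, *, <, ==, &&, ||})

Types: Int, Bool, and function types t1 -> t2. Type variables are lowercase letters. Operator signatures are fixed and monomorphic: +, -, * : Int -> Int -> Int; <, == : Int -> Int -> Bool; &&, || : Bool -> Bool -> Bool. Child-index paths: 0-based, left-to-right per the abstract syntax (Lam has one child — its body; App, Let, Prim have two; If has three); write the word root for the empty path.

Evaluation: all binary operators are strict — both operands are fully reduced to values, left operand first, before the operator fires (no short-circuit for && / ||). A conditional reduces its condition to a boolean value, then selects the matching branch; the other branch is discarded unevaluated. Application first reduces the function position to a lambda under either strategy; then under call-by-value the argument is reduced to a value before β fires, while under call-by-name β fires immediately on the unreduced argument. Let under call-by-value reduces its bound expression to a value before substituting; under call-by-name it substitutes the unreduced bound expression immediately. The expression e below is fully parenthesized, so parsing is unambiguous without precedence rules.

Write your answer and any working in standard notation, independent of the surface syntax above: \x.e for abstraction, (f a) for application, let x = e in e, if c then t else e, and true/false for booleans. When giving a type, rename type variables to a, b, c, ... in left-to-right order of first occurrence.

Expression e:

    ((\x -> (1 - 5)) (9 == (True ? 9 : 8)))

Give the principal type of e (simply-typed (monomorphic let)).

Answer: Int

Working:
  unify Int ~ Int
  unify Int ~ Int
\x._ : a -> Int
  unify Int ~ Int
  unify Bool ~ Bool
  unify Int ~ Int
  unify Int ~ Int
  unify a -> Int ~ Bool -> b
  unify a ~ Bool
  unify Int ~ b
_ _ : Int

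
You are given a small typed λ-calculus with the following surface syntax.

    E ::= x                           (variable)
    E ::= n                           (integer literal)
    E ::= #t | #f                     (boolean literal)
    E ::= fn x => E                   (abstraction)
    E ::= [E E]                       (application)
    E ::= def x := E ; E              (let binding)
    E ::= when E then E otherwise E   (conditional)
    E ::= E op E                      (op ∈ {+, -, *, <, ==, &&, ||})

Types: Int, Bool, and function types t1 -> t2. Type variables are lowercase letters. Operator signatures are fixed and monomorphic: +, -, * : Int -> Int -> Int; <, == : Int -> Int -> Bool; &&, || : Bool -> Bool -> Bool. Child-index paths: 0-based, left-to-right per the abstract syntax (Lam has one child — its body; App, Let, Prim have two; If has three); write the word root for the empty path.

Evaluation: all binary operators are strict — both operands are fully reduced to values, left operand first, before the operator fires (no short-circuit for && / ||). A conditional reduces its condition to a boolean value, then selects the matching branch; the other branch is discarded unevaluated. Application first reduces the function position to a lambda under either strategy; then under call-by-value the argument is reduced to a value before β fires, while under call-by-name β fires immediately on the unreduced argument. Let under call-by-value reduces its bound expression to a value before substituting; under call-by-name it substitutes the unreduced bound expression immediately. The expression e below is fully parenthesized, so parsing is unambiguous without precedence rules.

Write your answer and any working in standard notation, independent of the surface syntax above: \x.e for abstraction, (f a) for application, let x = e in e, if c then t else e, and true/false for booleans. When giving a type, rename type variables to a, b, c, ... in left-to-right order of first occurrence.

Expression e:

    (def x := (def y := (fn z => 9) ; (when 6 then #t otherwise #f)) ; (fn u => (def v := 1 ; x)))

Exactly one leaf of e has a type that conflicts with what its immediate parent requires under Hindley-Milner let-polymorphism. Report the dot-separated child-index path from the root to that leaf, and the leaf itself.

Derivation:
\z._ : a -> Int
let y : forall. a -> Int
  unify Int ~ Bool
  FAIL: mismatch Int ~ Bool

Answer: 0.1.0 : 6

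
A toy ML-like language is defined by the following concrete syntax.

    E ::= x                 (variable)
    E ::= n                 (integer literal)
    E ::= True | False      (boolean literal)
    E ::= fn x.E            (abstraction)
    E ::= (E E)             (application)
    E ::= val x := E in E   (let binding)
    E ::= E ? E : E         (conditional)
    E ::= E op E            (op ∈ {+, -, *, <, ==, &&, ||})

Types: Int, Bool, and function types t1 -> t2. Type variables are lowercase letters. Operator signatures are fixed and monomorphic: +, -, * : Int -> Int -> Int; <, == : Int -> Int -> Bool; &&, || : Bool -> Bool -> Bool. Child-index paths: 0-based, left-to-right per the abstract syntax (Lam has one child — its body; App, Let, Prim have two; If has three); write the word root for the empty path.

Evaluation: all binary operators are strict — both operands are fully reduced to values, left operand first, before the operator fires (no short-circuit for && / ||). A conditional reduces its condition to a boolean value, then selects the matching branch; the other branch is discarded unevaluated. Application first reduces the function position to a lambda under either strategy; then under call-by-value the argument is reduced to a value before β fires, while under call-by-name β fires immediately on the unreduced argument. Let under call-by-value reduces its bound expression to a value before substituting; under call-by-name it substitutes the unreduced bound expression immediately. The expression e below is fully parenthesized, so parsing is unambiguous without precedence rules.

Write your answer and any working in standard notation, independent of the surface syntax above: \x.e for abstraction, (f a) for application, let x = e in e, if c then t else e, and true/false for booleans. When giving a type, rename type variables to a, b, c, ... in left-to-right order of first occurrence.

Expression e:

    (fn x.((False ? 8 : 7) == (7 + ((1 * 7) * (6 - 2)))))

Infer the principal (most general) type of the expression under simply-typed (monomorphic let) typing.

Answer: a -> Bool

Trace:
  unify Bool ~ Bool
  unify Int ~ Int
  unify Int ~ Int
  unify Int ~ Int
  unify Int ~ Int
  unify Int ~ Int
  unify Int ~ Int
  unify Int ~ Int
  unify Int ~ Int
  unify Int ~ Int
  unify Int ~ Int
  unify Int ~ Int
\x._ : a -> Bool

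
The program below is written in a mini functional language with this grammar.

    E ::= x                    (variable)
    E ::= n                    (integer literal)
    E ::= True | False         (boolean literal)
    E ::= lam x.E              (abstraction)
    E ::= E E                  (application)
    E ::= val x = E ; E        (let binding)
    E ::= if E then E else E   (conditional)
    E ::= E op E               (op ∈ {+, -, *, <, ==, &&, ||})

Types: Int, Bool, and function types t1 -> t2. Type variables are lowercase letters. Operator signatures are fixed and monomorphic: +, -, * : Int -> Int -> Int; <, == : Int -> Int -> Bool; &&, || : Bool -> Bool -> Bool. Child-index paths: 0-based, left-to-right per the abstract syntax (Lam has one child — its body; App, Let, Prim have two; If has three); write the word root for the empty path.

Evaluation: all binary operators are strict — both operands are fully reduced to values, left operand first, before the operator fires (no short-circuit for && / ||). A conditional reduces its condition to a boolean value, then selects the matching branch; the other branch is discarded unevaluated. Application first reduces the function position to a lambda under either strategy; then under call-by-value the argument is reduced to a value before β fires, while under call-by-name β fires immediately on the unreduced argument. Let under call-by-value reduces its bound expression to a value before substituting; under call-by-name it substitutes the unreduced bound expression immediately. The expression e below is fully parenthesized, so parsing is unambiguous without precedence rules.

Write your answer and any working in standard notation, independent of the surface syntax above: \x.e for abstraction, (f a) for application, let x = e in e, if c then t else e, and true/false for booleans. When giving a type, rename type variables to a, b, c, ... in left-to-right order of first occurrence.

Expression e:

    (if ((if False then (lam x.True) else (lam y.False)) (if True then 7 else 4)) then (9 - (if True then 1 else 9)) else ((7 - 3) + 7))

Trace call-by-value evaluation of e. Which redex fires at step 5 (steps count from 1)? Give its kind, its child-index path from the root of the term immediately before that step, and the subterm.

Derivation:
step 0: (if ((if false then (\x.true) else (\y.false)) (if true then 7 else 4)) then (9 - (if true then 1 else 9)) else ((7 - 3) + 7))
step 1: [if@0.0] (if ((\y.false) (if true then 7 else 4)) then (9 - (if true then 1 else 9)) else ((7 - 3) + 7))
step 2: [if@0.1] (if ((\y.false) 7) then (9 - (if true then 1 else 9)) else ((7 - 3) + 7))
step 3: [beta@0] (if false then (9 - (if true then 1 else 9)) else ((7 - 3) + 7))
step 4: [if@root] ((7 - 3) + 7)
step 5: [delta@0] (4 + 7)

Answer: delta at 0 : (7 - 3)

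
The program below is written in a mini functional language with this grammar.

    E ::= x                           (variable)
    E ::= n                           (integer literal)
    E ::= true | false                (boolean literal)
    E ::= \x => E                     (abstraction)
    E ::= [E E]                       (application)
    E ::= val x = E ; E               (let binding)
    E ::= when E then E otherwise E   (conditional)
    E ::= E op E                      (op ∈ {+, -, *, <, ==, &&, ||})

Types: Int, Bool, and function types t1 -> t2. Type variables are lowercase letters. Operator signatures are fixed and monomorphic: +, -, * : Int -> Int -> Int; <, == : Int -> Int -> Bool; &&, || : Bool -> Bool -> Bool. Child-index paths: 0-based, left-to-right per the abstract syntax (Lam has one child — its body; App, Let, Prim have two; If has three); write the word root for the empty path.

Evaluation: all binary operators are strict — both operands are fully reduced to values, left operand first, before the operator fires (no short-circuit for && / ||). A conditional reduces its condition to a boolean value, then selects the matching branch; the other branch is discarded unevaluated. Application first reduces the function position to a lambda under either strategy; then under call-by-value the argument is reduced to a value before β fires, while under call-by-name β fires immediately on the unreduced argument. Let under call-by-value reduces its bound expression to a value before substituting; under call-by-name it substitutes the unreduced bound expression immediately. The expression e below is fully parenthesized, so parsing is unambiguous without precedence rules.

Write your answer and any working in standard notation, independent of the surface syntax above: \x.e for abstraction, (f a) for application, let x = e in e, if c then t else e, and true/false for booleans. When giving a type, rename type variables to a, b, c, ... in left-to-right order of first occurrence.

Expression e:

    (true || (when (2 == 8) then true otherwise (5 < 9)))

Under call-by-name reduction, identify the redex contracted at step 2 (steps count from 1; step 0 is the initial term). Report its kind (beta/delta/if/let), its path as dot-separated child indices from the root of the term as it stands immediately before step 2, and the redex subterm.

Derivation:
step 0: (true || (if (2 == 8) then true else (5 < 9)))
step 1: [delta@1.0] (true || (if false then true else (5 < 9)))
step 2: [if@1] (true || (5 < 9))

Answer: if at 1 : (if false then true else (5 < 9))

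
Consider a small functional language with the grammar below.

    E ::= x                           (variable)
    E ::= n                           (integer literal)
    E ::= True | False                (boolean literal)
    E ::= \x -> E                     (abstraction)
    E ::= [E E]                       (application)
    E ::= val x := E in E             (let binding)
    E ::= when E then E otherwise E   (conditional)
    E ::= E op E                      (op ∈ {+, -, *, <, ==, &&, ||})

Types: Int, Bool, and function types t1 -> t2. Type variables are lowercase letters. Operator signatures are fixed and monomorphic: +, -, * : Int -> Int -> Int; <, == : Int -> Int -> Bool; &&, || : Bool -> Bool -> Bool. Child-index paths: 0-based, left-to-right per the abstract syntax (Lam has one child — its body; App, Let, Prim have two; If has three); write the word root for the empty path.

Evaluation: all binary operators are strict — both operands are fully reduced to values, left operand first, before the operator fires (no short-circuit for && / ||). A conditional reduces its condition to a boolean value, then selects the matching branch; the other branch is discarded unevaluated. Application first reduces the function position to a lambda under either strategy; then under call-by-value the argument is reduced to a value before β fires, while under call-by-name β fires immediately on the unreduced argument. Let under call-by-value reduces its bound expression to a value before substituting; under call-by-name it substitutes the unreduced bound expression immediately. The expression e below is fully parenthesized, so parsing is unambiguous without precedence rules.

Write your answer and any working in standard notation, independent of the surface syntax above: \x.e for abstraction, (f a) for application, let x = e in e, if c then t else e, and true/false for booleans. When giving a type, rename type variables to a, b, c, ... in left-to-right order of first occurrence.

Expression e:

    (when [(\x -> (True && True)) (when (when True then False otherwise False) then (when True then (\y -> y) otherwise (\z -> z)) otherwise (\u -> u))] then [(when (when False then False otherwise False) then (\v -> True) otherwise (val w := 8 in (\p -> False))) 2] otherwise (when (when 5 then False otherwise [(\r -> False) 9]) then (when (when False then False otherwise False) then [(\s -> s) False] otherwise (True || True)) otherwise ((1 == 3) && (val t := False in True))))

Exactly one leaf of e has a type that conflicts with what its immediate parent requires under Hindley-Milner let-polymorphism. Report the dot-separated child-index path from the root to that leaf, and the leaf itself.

Derivation:
  unify Bool ~ Bool
  unify Bool ~ Bool
\x._ : a -> Bool
  unify Bool ~ Bool
  unify Bool ~ Bool
  unify Bool ~ Bool
  unify Bool ~ Bool
y : b
\y._ : b -> b
z : c
\z._ : c -> c
  unify b -> b ~ c -> c
  unify b ~ c
  unify c ~ c
u : d
\u._ : d -> d
  unify c -> c ~ d -> d
  unify c ~ d
  unify d ~ d
  unify a -> Bool ~ (d -> d) -> e
  unify a ~ d -> d
  unify Bool ~ e
_ _ : Bool
  unify Bool ~ Bool
  unify Bool ~ Bool
  unify Bool ~ Bool
  unify Bool ~ Bool
\v._ : f -> Bool
let w : Int
\p._ : g -> Bool
  unify f -> Bool ~ g -> Bool
  unify f ~ g
  unify Bool ~ Bool
  unify g -> Bool ~ Int -> h
  unify g ~ Int
  unify Bool ~ h
_ _ : Bool
  unify Int ~ Bool
  FAIL: mismatch Int ~ Bool

Answer: 2.0.0 : 5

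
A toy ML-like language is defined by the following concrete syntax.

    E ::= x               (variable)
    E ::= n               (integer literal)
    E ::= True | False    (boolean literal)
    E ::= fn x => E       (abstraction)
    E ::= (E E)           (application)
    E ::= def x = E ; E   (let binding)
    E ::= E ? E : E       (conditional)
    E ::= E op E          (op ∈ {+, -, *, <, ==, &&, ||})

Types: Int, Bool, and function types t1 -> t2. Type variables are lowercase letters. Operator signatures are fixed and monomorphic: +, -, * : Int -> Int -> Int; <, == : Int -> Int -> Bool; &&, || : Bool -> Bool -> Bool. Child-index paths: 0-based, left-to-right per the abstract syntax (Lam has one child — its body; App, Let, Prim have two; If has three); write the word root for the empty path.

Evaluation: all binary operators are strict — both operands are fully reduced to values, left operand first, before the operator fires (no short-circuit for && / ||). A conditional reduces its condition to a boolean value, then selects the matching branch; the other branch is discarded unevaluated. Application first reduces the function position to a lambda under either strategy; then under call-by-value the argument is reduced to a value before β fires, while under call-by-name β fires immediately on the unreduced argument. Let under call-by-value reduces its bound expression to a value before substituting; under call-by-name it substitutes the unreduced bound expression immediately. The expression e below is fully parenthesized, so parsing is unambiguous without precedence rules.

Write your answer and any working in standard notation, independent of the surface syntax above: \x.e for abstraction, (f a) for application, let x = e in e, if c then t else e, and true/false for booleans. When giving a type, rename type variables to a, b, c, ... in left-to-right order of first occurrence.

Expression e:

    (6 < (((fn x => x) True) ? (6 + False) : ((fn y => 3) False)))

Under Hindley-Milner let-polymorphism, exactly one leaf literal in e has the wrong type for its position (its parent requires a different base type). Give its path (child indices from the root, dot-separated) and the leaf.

Derivation:
  unify Int ~ Int
x : a
\x._ : a -> a
  unify a -> a ~ Bool -> b
  unify a ~ Bool
  unify Bool ~ b
_ _ : Bool
  unify Bool ~ Bool
  unify Int ~ Int
  unify Bool ~ Int
  FAIL: mismatch Bool ~ Int

Answer: 1.1.1 : false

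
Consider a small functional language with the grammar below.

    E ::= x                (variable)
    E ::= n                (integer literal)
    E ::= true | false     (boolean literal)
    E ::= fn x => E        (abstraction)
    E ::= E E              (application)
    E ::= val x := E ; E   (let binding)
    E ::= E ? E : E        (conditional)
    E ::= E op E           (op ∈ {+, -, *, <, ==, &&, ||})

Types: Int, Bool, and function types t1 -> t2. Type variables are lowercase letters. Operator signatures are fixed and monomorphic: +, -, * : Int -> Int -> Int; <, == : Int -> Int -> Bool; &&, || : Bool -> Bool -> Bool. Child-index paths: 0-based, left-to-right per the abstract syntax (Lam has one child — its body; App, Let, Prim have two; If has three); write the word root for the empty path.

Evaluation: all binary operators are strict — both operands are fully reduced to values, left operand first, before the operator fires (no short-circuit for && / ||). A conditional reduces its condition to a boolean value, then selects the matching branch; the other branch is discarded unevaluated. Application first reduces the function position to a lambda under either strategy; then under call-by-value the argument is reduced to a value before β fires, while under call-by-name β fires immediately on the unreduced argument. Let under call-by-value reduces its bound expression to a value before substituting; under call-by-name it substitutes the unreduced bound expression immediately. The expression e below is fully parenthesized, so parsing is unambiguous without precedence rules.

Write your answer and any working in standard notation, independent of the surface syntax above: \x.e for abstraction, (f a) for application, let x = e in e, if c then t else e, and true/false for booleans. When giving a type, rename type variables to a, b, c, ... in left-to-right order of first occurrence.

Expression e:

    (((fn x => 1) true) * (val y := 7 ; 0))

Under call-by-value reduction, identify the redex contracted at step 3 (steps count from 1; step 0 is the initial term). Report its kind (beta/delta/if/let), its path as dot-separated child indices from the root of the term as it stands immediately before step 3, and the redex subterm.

Derivation:
step 0: (((\x.1) true) * (let y = 7 in 0))
step 1: [beta@0] (1 * (let y = 7 in 0))
step 2: [let@1] (1 * 0)
step 3: [delta@root] 0

Answer: delta at root : (1 * 0)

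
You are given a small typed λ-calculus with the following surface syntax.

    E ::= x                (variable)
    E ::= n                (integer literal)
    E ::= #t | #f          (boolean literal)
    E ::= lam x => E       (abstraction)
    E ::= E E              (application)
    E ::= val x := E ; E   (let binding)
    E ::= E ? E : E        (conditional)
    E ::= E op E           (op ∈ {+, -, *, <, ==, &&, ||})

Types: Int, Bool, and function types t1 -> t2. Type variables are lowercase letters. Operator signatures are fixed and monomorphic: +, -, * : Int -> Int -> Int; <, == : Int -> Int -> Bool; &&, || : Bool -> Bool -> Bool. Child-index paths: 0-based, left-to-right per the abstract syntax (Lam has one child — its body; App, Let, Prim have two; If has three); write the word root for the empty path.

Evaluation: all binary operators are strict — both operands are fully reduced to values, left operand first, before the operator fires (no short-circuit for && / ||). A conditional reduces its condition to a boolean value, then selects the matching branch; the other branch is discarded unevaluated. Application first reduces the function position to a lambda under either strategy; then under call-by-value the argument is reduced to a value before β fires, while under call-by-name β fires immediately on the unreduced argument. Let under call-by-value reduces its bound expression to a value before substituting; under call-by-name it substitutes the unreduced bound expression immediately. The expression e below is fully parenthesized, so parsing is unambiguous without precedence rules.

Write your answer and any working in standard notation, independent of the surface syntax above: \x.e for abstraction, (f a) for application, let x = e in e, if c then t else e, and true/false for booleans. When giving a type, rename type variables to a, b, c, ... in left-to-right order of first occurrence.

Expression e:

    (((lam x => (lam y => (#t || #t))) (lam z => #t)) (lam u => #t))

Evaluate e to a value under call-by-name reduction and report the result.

Working:
step 0: (((\x.(\y.(true || true))) (\z.true)) (\u.true))
step 1: [beta@0] ((\y.(true || true)) (\u.true))
step 2: [beta@root] (true || true)
step 3: [delta@root] true

Answer: true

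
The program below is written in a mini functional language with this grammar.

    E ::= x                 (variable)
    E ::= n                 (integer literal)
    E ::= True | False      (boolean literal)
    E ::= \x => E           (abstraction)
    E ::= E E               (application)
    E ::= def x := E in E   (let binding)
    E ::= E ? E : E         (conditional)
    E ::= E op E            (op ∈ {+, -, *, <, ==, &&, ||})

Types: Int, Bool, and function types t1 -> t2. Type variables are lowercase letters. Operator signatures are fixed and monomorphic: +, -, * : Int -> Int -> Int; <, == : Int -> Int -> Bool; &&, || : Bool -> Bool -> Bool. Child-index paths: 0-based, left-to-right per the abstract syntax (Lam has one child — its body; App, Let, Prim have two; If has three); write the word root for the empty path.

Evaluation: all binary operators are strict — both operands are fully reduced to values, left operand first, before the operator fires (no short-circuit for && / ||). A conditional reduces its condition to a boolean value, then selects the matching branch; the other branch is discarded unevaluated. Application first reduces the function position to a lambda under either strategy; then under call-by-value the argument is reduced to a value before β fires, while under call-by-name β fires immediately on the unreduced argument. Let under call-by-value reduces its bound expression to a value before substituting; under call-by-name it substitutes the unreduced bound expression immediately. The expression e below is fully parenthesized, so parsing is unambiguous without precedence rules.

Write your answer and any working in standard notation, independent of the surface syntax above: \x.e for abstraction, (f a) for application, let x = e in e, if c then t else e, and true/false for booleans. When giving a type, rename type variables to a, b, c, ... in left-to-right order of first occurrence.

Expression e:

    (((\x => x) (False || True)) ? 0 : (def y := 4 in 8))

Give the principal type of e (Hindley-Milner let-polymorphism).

Working:
x : a
\x._ : a -> a
  unify Bool ~ Bool
  unify Bool ~ Bool
  unify a -> a ~ Bool -> b
  unify a ~ Bool
  unify Bool ~ b
_ _ : Bool
  unify Bool ~ Bool
let y : Int
  unify Int ~ Int

Answer: Int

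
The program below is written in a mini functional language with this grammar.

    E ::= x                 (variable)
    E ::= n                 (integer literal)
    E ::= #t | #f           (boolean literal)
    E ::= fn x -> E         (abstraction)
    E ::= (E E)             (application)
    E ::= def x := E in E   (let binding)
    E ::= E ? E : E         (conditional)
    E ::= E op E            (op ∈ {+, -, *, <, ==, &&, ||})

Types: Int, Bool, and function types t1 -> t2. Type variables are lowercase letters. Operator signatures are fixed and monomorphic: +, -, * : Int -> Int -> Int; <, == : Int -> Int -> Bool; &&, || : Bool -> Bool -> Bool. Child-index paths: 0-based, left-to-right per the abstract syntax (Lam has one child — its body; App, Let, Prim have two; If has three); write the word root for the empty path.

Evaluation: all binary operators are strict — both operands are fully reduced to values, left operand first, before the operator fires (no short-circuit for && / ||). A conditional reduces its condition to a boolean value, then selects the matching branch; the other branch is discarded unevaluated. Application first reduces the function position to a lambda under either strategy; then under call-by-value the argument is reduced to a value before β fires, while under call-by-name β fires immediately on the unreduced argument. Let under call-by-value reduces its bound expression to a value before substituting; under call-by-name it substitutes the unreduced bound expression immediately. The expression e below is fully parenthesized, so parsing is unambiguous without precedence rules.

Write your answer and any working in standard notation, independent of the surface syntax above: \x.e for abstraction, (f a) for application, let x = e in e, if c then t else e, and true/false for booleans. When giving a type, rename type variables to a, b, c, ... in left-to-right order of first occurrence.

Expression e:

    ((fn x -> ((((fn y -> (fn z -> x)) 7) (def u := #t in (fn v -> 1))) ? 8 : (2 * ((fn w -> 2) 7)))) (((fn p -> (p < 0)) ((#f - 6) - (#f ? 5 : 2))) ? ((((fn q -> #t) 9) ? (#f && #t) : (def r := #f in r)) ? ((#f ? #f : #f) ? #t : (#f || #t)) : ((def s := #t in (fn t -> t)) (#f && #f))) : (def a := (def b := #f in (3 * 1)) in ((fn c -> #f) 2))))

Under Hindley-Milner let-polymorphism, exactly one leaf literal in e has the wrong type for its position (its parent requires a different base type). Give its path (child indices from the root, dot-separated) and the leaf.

Answer: 1.0.1.0.0 : false

Derivation:
x : a
\z._ : c -> a
\y._ : b -> c -> a
  unify b -> c -> a ~ Int -> d
  unify b ~ Int
  unify c -> a ~ d
_ _ : c -> a
let u : Bool
\v._ : e -> Int
  unify c -> a ~ (e -> Int) -> f
  unify c ~ e -> Int
  unify a ~ f
_ _ : f
  unify f ~ Bool
  unify Int ~ Int
\w._ : g -> Int
  unify g -> Int ~ Int -> h
  unify g ~ Int
  unify Int ~ h
_ _ : Int
  unify Int ~ Int
  unify Int ~ Int
\x._ : Bool -> Int
p : i
  unify i ~ Int
  unify Int ~ Int
\p._ : Int -> Bool
  unify Bool ~ Int
  FAIL: mismatch Bool ~ Int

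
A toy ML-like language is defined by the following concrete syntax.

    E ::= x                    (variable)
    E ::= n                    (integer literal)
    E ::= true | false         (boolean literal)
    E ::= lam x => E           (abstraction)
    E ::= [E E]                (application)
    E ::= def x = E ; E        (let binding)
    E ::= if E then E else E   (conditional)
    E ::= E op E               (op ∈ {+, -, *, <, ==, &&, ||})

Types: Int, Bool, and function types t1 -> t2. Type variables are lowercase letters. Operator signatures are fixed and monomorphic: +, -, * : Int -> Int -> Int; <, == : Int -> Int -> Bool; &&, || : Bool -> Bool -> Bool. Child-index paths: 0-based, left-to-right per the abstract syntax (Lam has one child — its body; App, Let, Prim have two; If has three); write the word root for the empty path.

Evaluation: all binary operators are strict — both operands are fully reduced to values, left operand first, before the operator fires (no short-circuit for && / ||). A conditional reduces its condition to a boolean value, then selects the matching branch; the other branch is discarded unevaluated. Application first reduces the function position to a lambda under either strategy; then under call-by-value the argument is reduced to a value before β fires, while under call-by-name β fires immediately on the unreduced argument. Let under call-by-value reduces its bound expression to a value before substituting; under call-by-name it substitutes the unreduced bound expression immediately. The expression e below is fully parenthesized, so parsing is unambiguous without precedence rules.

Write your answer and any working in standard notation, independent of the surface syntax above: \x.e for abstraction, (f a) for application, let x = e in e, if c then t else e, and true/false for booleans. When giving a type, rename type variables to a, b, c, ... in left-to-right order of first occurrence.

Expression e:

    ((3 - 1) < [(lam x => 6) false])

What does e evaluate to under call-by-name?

Working:
step 0: ((3 - 1) < ((\x.6) false))
step 1: [delta@0] (2 < ((\x.6) false))
step 2: [beta@1] (2 < 6)
step 3: [delta@root] true

Answer: true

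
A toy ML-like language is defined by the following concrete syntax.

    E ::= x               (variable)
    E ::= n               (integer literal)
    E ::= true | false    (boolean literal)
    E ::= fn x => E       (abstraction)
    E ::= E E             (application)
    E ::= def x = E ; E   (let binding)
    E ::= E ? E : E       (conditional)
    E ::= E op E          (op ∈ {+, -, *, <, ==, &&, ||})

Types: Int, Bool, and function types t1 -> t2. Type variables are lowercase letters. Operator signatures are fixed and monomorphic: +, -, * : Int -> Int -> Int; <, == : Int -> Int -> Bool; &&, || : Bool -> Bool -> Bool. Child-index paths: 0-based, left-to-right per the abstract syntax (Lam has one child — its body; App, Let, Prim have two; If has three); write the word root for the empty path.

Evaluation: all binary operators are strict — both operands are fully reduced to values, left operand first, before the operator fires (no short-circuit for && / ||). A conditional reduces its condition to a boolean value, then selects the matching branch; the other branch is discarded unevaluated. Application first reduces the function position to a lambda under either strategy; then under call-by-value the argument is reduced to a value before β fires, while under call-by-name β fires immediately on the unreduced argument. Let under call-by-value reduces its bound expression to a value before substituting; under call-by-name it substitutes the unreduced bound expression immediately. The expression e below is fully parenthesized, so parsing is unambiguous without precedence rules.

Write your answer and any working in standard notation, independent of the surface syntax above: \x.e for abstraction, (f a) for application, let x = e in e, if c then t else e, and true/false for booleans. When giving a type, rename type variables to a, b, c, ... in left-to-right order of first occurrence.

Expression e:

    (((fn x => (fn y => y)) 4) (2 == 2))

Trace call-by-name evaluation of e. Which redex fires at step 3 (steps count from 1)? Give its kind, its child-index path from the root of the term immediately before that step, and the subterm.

Answer: delta at root : (2 == 2)

Working:
step 0: (((\x.(\y.y)) 4) (2 == 2))
step 1: [beta@0] ((\y.y) (2 == 2))
step 2: [beta@root] (2 == 2)
step 3: [delta@root] true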